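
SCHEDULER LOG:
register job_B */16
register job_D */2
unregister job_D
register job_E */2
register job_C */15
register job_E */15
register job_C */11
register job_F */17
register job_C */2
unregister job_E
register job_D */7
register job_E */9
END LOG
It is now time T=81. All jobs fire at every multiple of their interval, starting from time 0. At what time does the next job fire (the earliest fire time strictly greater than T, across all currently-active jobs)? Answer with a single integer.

Op 1: register job_B */16 -> active={job_B:*/16}
Op 2: register job_D */2 -> active={job_B:*/16, job_D:*/2}
Op 3: unregister job_D -> active={job_B:*/16}
Op 4: register job_E */2 -> active={job_B:*/16, job_E:*/2}
Op 5: register job_C */15 -> active={job_B:*/16, job_C:*/15, job_E:*/2}
Op 6: register job_E */15 -> active={job_B:*/16, job_C:*/15, job_E:*/15}
Op 7: register job_C */11 -> active={job_B:*/16, job_C:*/11, job_E:*/15}
Op 8: register job_F */17 -> active={job_B:*/16, job_C:*/11, job_E:*/15, job_F:*/17}
Op 9: register job_C */2 -> active={job_B:*/16, job_C:*/2, job_E:*/15, job_F:*/17}
Op 10: unregister job_E -> active={job_B:*/16, job_C:*/2, job_F:*/17}
Op 11: register job_D */7 -> active={job_B:*/16, job_C:*/2, job_D:*/7, job_F:*/17}
Op 12: register job_E */9 -> active={job_B:*/16, job_C:*/2, job_D:*/7, job_E:*/9, job_F:*/17}
  job_B: interval 16, next fire after T=81 is 96
  job_C: interval 2, next fire after T=81 is 82
  job_D: interval 7, next fire after T=81 is 84
  job_E: interval 9, next fire after T=81 is 90
  job_F: interval 17, next fire after T=81 is 85
Earliest fire time = 82 (job job_C)

Answer: 82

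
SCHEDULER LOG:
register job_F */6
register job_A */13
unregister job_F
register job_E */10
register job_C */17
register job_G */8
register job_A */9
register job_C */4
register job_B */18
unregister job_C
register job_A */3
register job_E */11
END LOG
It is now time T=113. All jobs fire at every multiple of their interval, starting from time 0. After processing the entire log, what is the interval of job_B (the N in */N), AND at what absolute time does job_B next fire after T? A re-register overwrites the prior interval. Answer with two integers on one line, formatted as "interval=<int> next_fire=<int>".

Op 1: register job_F */6 -> active={job_F:*/6}
Op 2: register job_A */13 -> active={job_A:*/13, job_F:*/6}
Op 3: unregister job_F -> active={job_A:*/13}
Op 4: register job_E */10 -> active={job_A:*/13, job_E:*/10}
Op 5: register job_C */17 -> active={job_A:*/13, job_C:*/17, job_E:*/10}
Op 6: register job_G */8 -> active={job_A:*/13, job_C:*/17, job_E:*/10, job_G:*/8}
Op 7: register job_A */9 -> active={job_A:*/9, job_C:*/17, job_E:*/10, job_G:*/8}
Op 8: register job_C */4 -> active={job_A:*/9, job_C:*/4, job_E:*/10, job_G:*/8}
Op 9: register job_B */18 -> active={job_A:*/9, job_B:*/18, job_C:*/4, job_E:*/10, job_G:*/8}
Op 10: unregister job_C -> active={job_A:*/9, job_B:*/18, job_E:*/10, job_G:*/8}
Op 11: register job_A */3 -> active={job_A:*/3, job_B:*/18, job_E:*/10, job_G:*/8}
Op 12: register job_E */11 -> active={job_A:*/3, job_B:*/18, job_E:*/11, job_G:*/8}
Final interval of job_B = 18
Next fire of job_B after T=113: (113//18+1)*18 = 126

Answer: interval=18 next_fire=126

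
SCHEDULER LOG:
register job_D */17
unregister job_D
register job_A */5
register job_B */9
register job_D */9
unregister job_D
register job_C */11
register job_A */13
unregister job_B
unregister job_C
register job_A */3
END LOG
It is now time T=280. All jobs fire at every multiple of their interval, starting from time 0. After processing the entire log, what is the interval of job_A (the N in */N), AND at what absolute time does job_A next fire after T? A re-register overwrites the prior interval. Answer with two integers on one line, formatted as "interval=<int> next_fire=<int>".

Answer: interval=3 next_fire=282

Derivation:
Op 1: register job_D */17 -> active={job_D:*/17}
Op 2: unregister job_D -> active={}
Op 3: register job_A */5 -> active={job_A:*/5}
Op 4: register job_B */9 -> active={job_A:*/5, job_B:*/9}
Op 5: register job_D */9 -> active={job_A:*/5, job_B:*/9, job_D:*/9}
Op 6: unregister job_D -> active={job_A:*/5, job_B:*/9}
Op 7: register job_C */11 -> active={job_A:*/5, job_B:*/9, job_C:*/11}
Op 8: register job_A */13 -> active={job_A:*/13, job_B:*/9, job_C:*/11}
Op 9: unregister job_B -> active={job_A:*/13, job_C:*/11}
Op 10: unregister job_C -> active={job_A:*/13}
Op 11: register job_A */3 -> active={job_A:*/3}
Final interval of job_A = 3
Next fire of job_A after T=280: (280//3+1)*3 = 282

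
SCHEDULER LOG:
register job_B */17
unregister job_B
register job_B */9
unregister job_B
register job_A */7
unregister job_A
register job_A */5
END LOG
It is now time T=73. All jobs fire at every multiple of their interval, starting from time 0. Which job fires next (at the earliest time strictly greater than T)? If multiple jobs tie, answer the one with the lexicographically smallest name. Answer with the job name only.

Op 1: register job_B */17 -> active={job_B:*/17}
Op 2: unregister job_B -> active={}
Op 3: register job_B */9 -> active={job_B:*/9}
Op 4: unregister job_B -> active={}
Op 5: register job_A */7 -> active={job_A:*/7}
Op 6: unregister job_A -> active={}
Op 7: register job_A */5 -> active={job_A:*/5}
  job_A: interval 5, next fire after T=73 is 75
Earliest = 75, winner (lex tiebreak) = job_A

Answer: job_A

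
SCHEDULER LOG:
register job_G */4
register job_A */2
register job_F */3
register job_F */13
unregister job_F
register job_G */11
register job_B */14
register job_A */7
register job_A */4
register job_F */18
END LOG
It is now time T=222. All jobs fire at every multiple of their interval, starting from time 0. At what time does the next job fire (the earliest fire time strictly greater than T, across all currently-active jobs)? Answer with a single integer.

Answer: 224

Derivation:
Op 1: register job_G */4 -> active={job_G:*/4}
Op 2: register job_A */2 -> active={job_A:*/2, job_G:*/4}
Op 3: register job_F */3 -> active={job_A:*/2, job_F:*/3, job_G:*/4}
Op 4: register job_F */13 -> active={job_A:*/2, job_F:*/13, job_G:*/4}
Op 5: unregister job_F -> active={job_A:*/2, job_G:*/4}
Op 6: register job_G */11 -> active={job_A:*/2, job_G:*/11}
Op 7: register job_B */14 -> active={job_A:*/2, job_B:*/14, job_G:*/11}
Op 8: register job_A */7 -> active={job_A:*/7, job_B:*/14, job_G:*/11}
Op 9: register job_A */4 -> active={job_A:*/4, job_B:*/14, job_G:*/11}
Op 10: register job_F */18 -> active={job_A:*/4, job_B:*/14, job_F:*/18, job_G:*/11}
  job_A: interval 4, next fire after T=222 is 224
  job_B: interval 14, next fire after T=222 is 224
  job_F: interval 18, next fire after T=222 is 234
  job_G: interval 11, next fire after T=222 is 231
Earliest fire time = 224 (job job_A)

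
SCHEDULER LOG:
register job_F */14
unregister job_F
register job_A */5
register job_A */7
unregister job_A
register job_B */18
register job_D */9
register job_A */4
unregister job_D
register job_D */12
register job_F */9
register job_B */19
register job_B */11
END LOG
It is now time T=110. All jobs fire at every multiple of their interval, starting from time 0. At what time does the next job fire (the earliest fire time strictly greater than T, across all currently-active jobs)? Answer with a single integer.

Answer: 112

Derivation:
Op 1: register job_F */14 -> active={job_F:*/14}
Op 2: unregister job_F -> active={}
Op 3: register job_A */5 -> active={job_A:*/5}
Op 4: register job_A */7 -> active={job_A:*/7}
Op 5: unregister job_A -> active={}
Op 6: register job_B */18 -> active={job_B:*/18}
Op 7: register job_D */9 -> active={job_B:*/18, job_D:*/9}
Op 8: register job_A */4 -> active={job_A:*/4, job_B:*/18, job_D:*/9}
Op 9: unregister job_D -> active={job_A:*/4, job_B:*/18}
Op 10: register job_D */12 -> active={job_A:*/4, job_B:*/18, job_D:*/12}
Op 11: register job_F */9 -> active={job_A:*/4, job_B:*/18, job_D:*/12, job_F:*/9}
Op 12: register job_B */19 -> active={job_A:*/4, job_B:*/19, job_D:*/12, job_F:*/9}
Op 13: register job_B */11 -> active={job_A:*/4, job_B:*/11, job_D:*/12, job_F:*/9}
  job_A: interval 4, next fire after T=110 is 112
  job_B: interval 11, next fire after T=110 is 121
  job_D: interval 12, next fire after T=110 is 120
  job_F: interval 9, next fire after T=110 is 117
Earliest fire time = 112 (job job_A)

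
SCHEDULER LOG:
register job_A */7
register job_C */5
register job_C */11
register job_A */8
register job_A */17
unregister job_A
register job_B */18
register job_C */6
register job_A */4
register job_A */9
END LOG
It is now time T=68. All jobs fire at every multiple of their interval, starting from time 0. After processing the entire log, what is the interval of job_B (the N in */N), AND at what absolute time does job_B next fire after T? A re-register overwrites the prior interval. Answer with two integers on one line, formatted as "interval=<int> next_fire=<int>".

Op 1: register job_A */7 -> active={job_A:*/7}
Op 2: register job_C */5 -> active={job_A:*/7, job_C:*/5}
Op 3: register job_C */11 -> active={job_A:*/7, job_C:*/11}
Op 4: register job_A */8 -> active={job_A:*/8, job_C:*/11}
Op 5: register job_A */17 -> active={job_A:*/17, job_C:*/11}
Op 6: unregister job_A -> active={job_C:*/11}
Op 7: register job_B */18 -> active={job_B:*/18, job_C:*/11}
Op 8: register job_C */6 -> active={job_B:*/18, job_C:*/6}
Op 9: register job_A */4 -> active={job_A:*/4, job_B:*/18, job_C:*/6}
Op 10: register job_A */9 -> active={job_A:*/9, job_B:*/18, job_C:*/6}
Final interval of job_B = 18
Next fire of job_B after T=68: (68//18+1)*18 = 72

Answer: interval=18 next_fire=72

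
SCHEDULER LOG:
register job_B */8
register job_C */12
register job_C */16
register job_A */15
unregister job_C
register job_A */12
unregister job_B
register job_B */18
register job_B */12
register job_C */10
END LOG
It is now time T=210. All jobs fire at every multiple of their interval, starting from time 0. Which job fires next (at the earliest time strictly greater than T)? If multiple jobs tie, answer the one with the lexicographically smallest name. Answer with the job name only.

Answer: job_A

Derivation:
Op 1: register job_B */8 -> active={job_B:*/8}
Op 2: register job_C */12 -> active={job_B:*/8, job_C:*/12}
Op 3: register job_C */16 -> active={job_B:*/8, job_C:*/16}
Op 4: register job_A */15 -> active={job_A:*/15, job_B:*/8, job_C:*/16}
Op 5: unregister job_C -> active={job_A:*/15, job_B:*/8}
Op 6: register job_A */12 -> active={job_A:*/12, job_B:*/8}
Op 7: unregister job_B -> active={job_A:*/12}
Op 8: register job_B */18 -> active={job_A:*/12, job_B:*/18}
Op 9: register job_B */12 -> active={job_A:*/12, job_B:*/12}
Op 10: register job_C */10 -> active={job_A:*/12, job_B:*/12, job_C:*/10}
  job_A: interval 12, next fire after T=210 is 216
  job_B: interval 12, next fire after T=210 is 216
  job_C: interval 10, next fire after T=210 is 220
Earliest = 216, winner (lex tiebreak) = job_A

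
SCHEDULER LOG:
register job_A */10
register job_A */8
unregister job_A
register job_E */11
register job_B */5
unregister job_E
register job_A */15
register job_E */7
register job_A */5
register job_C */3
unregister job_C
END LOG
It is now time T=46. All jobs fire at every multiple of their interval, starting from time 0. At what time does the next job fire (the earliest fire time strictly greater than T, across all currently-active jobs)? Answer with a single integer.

Op 1: register job_A */10 -> active={job_A:*/10}
Op 2: register job_A */8 -> active={job_A:*/8}
Op 3: unregister job_A -> active={}
Op 4: register job_E */11 -> active={job_E:*/11}
Op 5: register job_B */5 -> active={job_B:*/5, job_E:*/11}
Op 6: unregister job_E -> active={job_B:*/5}
Op 7: register job_A */15 -> active={job_A:*/15, job_B:*/5}
Op 8: register job_E */7 -> active={job_A:*/15, job_B:*/5, job_E:*/7}
Op 9: register job_A */5 -> active={job_A:*/5, job_B:*/5, job_E:*/7}
Op 10: register job_C */3 -> active={job_A:*/5, job_B:*/5, job_C:*/3, job_E:*/7}
Op 11: unregister job_C -> active={job_A:*/5, job_B:*/5, job_E:*/7}
  job_A: interval 5, next fire after T=46 is 50
  job_B: interval 5, next fire after T=46 is 50
  job_E: interval 7, next fire after T=46 is 49
Earliest fire time = 49 (job job_E)

Answer: 49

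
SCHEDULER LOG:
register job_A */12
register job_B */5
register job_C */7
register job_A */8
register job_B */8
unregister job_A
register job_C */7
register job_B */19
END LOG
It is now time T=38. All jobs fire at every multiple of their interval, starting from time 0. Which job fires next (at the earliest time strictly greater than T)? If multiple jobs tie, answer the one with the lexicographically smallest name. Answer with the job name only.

Op 1: register job_A */12 -> active={job_A:*/12}
Op 2: register job_B */5 -> active={job_A:*/12, job_B:*/5}
Op 3: register job_C */7 -> active={job_A:*/12, job_B:*/5, job_C:*/7}
Op 4: register job_A */8 -> active={job_A:*/8, job_B:*/5, job_C:*/7}
Op 5: register job_B */8 -> active={job_A:*/8, job_B:*/8, job_C:*/7}
Op 6: unregister job_A -> active={job_B:*/8, job_C:*/7}
Op 7: register job_C */7 -> active={job_B:*/8, job_C:*/7}
Op 8: register job_B */19 -> active={job_B:*/19, job_C:*/7}
  job_B: interval 19, next fire after T=38 is 57
  job_C: interval 7, next fire after T=38 is 42
Earliest = 42, winner (lex tiebreak) = job_C

Answer: job_C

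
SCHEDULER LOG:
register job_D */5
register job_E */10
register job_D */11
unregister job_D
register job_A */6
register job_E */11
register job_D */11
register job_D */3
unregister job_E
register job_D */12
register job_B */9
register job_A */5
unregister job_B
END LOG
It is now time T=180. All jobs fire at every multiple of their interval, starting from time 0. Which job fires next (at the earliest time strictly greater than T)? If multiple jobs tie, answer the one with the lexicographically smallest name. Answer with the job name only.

Answer: job_A

Derivation:
Op 1: register job_D */5 -> active={job_D:*/5}
Op 2: register job_E */10 -> active={job_D:*/5, job_E:*/10}
Op 3: register job_D */11 -> active={job_D:*/11, job_E:*/10}
Op 4: unregister job_D -> active={job_E:*/10}
Op 5: register job_A */6 -> active={job_A:*/6, job_E:*/10}
Op 6: register job_E */11 -> active={job_A:*/6, job_E:*/11}
Op 7: register job_D */11 -> active={job_A:*/6, job_D:*/11, job_E:*/11}
Op 8: register job_D */3 -> active={job_A:*/6, job_D:*/3, job_E:*/11}
Op 9: unregister job_E -> active={job_A:*/6, job_D:*/3}
Op 10: register job_D */12 -> active={job_A:*/6, job_D:*/12}
Op 11: register job_B */9 -> active={job_A:*/6, job_B:*/9, job_D:*/12}
Op 12: register job_A */5 -> active={job_A:*/5, job_B:*/9, job_D:*/12}
Op 13: unregister job_B -> active={job_A:*/5, job_D:*/12}
  job_A: interval 5, next fire after T=180 is 185
  job_D: interval 12, next fire after T=180 is 192
Earliest = 185, winner (lex tiebreak) = job_A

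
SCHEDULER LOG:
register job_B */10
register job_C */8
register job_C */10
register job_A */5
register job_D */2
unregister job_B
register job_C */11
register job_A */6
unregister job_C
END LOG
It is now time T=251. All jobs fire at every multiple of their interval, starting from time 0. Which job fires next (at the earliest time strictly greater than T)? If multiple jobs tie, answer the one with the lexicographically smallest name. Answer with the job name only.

Answer: job_A

Derivation:
Op 1: register job_B */10 -> active={job_B:*/10}
Op 2: register job_C */8 -> active={job_B:*/10, job_C:*/8}
Op 3: register job_C */10 -> active={job_B:*/10, job_C:*/10}
Op 4: register job_A */5 -> active={job_A:*/5, job_B:*/10, job_C:*/10}
Op 5: register job_D */2 -> active={job_A:*/5, job_B:*/10, job_C:*/10, job_D:*/2}
Op 6: unregister job_B -> active={job_A:*/5, job_C:*/10, job_D:*/2}
Op 7: register job_C */11 -> active={job_A:*/5, job_C:*/11, job_D:*/2}
Op 8: register job_A */6 -> active={job_A:*/6, job_C:*/11, job_D:*/2}
Op 9: unregister job_C -> active={job_A:*/6, job_D:*/2}
  job_A: interval 6, next fire after T=251 is 252
  job_D: interval 2, next fire after T=251 is 252
Earliest = 252, winner (lex tiebreak) = job_A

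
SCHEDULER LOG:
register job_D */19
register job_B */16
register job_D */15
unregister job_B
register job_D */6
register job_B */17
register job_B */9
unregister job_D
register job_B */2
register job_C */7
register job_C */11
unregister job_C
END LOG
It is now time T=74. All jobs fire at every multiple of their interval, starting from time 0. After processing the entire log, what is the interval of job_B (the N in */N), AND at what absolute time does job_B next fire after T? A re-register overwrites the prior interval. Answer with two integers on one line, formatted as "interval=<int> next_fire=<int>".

Op 1: register job_D */19 -> active={job_D:*/19}
Op 2: register job_B */16 -> active={job_B:*/16, job_D:*/19}
Op 3: register job_D */15 -> active={job_B:*/16, job_D:*/15}
Op 4: unregister job_B -> active={job_D:*/15}
Op 5: register job_D */6 -> active={job_D:*/6}
Op 6: register job_B */17 -> active={job_B:*/17, job_D:*/6}
Op 7: register job_B */9 -> active={job_B:*/9, job_D:*/6}
Op 8: unregister job_D -> active={job_B:*/9}
Op 9: register job_B */2 -> active={job_B:*/2}
Op 10: register job_C */7 -> active={job_B:*/2, job_C:*/7}
Op 11: register job_C */11 -> active={job_B:*/2, job_C:*/11}
Op 12: unregister job_C -> active={job_B:*/2}
Final interval of job_B = 2
Next fire of job_B after T=74: (74//2+1)*2 = 76

Answer: interval=2 next_fire=76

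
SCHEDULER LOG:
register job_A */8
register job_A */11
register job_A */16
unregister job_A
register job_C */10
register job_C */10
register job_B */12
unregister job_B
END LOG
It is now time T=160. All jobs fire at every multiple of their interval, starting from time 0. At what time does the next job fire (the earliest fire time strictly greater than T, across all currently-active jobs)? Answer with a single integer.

Answer: 170

Derivation:
Op 1: register job_A */8 -> active={job_A:*/8}
Op 2: register job_A */11 -> active={job_A:*/11}
Op 3: register job_A */16 -> active={job_A:*/16}
Op 4: unregister job_A -> active={}
Op 5: register job_C */10 -> active={job_C:*/10}
Op 6: register job_C */10 -> active={job_C:*/10}
Op 7: register job_B */12 -> active={job_B:*/12, job_C:*/10}
Op 8: unregister job_B -> active={job_C:*/10}
  job_C: interval 10, next fire after T=160 is 170
Earliest fire time = 170 (job job_C)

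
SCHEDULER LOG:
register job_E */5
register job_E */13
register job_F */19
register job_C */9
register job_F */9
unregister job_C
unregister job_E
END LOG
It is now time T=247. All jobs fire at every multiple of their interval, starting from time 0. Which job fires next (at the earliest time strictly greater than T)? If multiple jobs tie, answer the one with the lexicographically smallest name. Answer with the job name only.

Answer: job_F

Derivation:
Op 1: register job_E */5 -> active={job_E:*/5}
Op 2: register job_E */13 -> active={job_E:*/13}
Op 3: register job_F */19 -> active={job_E:*/13, job_F:*/19}
Op 4: register job_C */9 -> active={job_C:*/9, job_E:*/13, job_F:*/19}
Op 5: register job_F */9 -> active={job_C:*/9, job_E:*/13, job_F:*/9}
Op 6: unregister job_C -> active={job_E:*/13, job_F:*/9}
Op 7: unregister job_E -> active={job_F:*/9}
  job_F: interval 9, next fire after T=247 is 252
Earliest = 252, winner (lex tiebreak) = job_F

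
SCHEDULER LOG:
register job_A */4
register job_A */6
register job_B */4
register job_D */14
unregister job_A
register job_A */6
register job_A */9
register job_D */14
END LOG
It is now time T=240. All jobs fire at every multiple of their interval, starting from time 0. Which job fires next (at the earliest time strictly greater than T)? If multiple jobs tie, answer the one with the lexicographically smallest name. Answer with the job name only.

Answer: job_A

Derivation:
Op 1: register job_A */4 -> active={job_A:*/4}
Op 2: register job_A */6 -> active={job_A:*/6}
Op 3: register job_B */4 -> active={job_A:*/6, job_B:*/4}
Op 4: register job_D */14 -> active={job_A:*/6, job_B:*/4, job_D:*/14}
Op 5: unregister job_A -> active={job_B:*/4, job_D:*/14}
Op 6: register job_A */6 -> active={job_A:*/6, job_B:*/4, job_D:*/14}
Op 7: register job_A */9 -> active={job_A:*/9, job_B:*/4, job_D:*/14}
Op 8: register job_D */14 -> active={job_A:*/9, job_B:*/4, job_D:*/14}
  job_A: interval 9, next fire after T=240 is 243
  job_B: interval 4, next fire after T=240 is 244
  job_D: interval 14, next fire after T=240 is 252
Earliest = 243, winner (lex tiebreak) = job_A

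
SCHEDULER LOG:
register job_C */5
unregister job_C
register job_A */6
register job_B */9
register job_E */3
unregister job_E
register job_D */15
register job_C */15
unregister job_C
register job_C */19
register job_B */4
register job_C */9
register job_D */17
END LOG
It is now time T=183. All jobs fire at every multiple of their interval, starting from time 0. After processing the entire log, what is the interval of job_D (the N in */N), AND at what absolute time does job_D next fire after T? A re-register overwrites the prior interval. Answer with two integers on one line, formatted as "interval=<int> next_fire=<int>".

Answer: interval=17 next_fire=187

Derivation:
Op 1: register job_C */5 -> active={job_C:*/5}
Op 2: unregister job_C -> active={}
Op 3: register job_A */6 -> active={job_A:*/6}
Op 4: register job_B */9 -> active={job_A:*/6, job_B:*/9}
Op 5: register job_E */3 -> active={job_A:*/6, job_B:*/9, job_E:*/3}
Op 6: unregister job_E -> active={job_A:*/6, job_B:*/9}
Op 7: register job_D */15 -> active={job_A:*/6, job_B:*/9, job_D:*/15}
Op 8: register job_C */15 -> active={job_A:*/6, job_B:*/9, job_C:*/15, job_D:*/15}
Op 9: unregister job_C -> active={job_A:*/6, job_B:*/9, job_D:*/15}
Op 10: register job_C */19 -> active={job_A:*/6, job_B:*/9, job_C:*/19, job_D:*/15}
Op 11: register job_B */4 -> active={job_A:*/6, job_B:*/4, job_C:*/19, job_D:*/15}
Op 12: register job_C */9 -> active={job_A:*/6, job_B:*/4, job_C:*/9, job_D:*/15}
Op 13: register job_D */17 -> active={job_A:*/6, job_B:*/4, job_C:*/9, job_D:*/17}
Final interval of job_D = 17
Next fire of job_D after T=183: (183//17+1)*17 = 187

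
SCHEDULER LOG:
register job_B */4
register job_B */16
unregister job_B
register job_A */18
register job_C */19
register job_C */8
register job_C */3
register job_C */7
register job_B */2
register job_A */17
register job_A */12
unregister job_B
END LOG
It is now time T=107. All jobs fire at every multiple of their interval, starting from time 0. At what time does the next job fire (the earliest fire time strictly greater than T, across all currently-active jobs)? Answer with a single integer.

Op 1: register job_B */4 -> active={job_B:*/4}
Op 2: register job_B */16 -> active={job_B:*/16}
Op 3: unregister job_B -> active={}
Op 4: register job_A */18 -> active={job_A:*/18}
Op 5: register job_C */19 -> active={job_A:*/18, job_C:*/19}
Op 6: register job_C */8 -> active={job_A:*/18, job_C:*/8}
Op 7: register job_C */3 -> active={job_A:*/18, job_C:*/3}
Op 8: register job_C */7 -> active={job_A:*/18, job_C:*/7}
Op 9: register job_B */2 -> active={job_A:*/18, job_B:*/2, job_C:*/7}
Op 10: register job_A */17 -> active={job_A:*/17, job_B:*/2, job_C:*/7}
Op 11: register job_A */12 -> active={job_A:*/12, job_B:*/2, job_C:*/7}
Op 12: unregister job_B -> active={job_A:*/12, job_C:*/7}
  job_A: interval 12, next fire after T=107 is 108
  job_C: interval 7, next fire after T=107 is 112
Earliest fire time = 108 (job job_A)

Answer: 108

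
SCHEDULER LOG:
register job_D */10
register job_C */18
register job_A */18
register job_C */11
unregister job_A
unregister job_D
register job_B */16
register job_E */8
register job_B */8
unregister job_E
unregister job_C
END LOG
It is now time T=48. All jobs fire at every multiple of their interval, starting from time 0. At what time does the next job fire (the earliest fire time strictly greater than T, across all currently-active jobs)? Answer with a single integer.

Answer: 56

Derivation:
Op 1: register job_D */10 -> active={job_D:*/10}
Op 2: register job_C */18 -> active={job_C:*/18, job_D:*/10}
Op 3: register job_A */18 -> active={job_A:*/18, job_C:*/18, job_D:*/10}
Op 4: register job_C */11 -> active={job_A:*/18, job_C:*/11, job_D:*/10}
Op 5: unregister job_A -> active={job_C:*/11, job_D:*/10}
Op 6: unregister job_D -> active={job_C:*/11}
Op 7: register job_B */16 -> active={job_B:*/16, job_C:*/11}
Op 8: register job_E */8 -> active={job_B:*/16, job_C:*/11, job_E:*/8}
Op 9: register job_B */8 -> active={job_B:*/8, job_C:*/11, job_E:*/8}
Op 10: unregister job_E -> active={job_B:*/8, job_C:*/11}
Op 11: unregister job_C -> active={job_B:*/8}
  job_B: interval 8, next fire after T=48 is 56
Earliest fire time = 56 (job job_B)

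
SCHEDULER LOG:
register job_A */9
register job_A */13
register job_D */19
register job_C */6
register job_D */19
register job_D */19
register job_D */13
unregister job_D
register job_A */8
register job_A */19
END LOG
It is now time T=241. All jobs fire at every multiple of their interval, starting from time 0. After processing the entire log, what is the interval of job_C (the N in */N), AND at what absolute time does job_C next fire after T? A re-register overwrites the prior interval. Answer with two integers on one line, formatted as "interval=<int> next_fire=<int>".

Op 1: register job_A */9 -> active={job_A:*/9}
Op 2: register job_A */13 -> active={job_A:*/13}
Op 3: register job_D */19 -> active={job_A:*/13, job_D:*/19}
Op 4: register job_C */6 -> active={job_A:*/13, job_C:*/6, job_D:*/19}
Op 5: register job_D */19 -> active={job_A:*/13, job_C:*/6, job_D:*/19}
Op 6: register job_D */19 -> active={job_A:*/13, job_C:*/6, job_D:*/19}
Op 7: register job_D */13 -> active={job_A:*/13, job_C:*/6, job_D:*/13}
Op 8: unregister job_D -> active={job_A:*/13, job_C:*/6}
Op 9: register job_A */8 -> active={job_A:*/8, job_C:*/6}
Op 10: register job_A */19 -> active={job_A:*/19, job_C:*/6}
Final interval of job_C = 6
Next fire of job_C after T=241: (241//6+1)*6 = 246

Answer: interval=6 next_fire=246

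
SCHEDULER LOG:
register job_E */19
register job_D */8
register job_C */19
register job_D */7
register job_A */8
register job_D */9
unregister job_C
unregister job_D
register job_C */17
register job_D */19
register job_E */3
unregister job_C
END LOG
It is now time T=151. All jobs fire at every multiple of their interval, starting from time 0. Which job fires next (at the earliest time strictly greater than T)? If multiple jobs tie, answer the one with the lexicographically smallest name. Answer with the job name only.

Op 1: register job_E */19 -> active={job_E:*/19}
Op 2: register job_D */8 -> active={job_D:*/8, job_E:*/19}
Op 3: register job_C */19 -> active={job_C:*/19, job_D:*/8, job_E:*/19}
Op 4: register job_D */7 -> active={job_C:*/19, job_D:*/7, job_E:*/19}
Op 5: register job_A */8 -> active={job_A:*/8, job_C:*/19, job_D:*/7, job_E:*/19}
Op 6: register job_D */9 -> active={job_A:*/8, job_C:*/19, job_D:*/9, job_E:*/19}
Op 7: unregister job_C -> active={job_A:*/8, job_D:*/9, job_E:*/19}
Op 8: unregister job_D -> active={job_A:*/8, job_E:*/19}
Op 9: register job_C */17 -> active={job_A:*/8, job_C:*/17, job_E:*/19}
Op 10: register job_D */19 -> active={job_A:*/8, job_C:*/17, job_D:*/19, job_E:*/19}
Op 11: register job_E */3 -> active={job_A:*/8, job_C:*/17, job_D:*/19, job_E:*/3}
Op 12: unregister job_C -> active={job_A:*/8, job_D:*/19, job_E:*/3}
  job_A: interval 8, next fire after T=151 is 152
  job_D: interval 19, next fire after T=151 is 152
  job_E: interval 3, next fire after T=151 is 153
Earliest = 152, winner (lex tiebreak) = job_A

Answer: job_A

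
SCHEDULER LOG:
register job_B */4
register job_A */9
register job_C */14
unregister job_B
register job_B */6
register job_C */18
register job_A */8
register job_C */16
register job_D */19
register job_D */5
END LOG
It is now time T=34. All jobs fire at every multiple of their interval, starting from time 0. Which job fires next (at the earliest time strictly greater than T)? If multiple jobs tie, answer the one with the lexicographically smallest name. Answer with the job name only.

Op 1: register job_B */4 -> active={job_B:*/4}
Op 2: register job_A */9 -> active={job_A:*/9, job_B:*/4}
Op 3: register job_C */14 -> active={job_A:*/9, job_B:*/4, job_C:*/14}
Op 4: unregister job_B -> active={job_A:*/9, job_C:*/14}
Op 5: register job_B */6 -> active={job_A:*/9, job_B:*/6, job_C:*/14}
Op 6: register job_C */18 -> active={job_A:*/9, job_B:*/6, job_C:*/18}
Op 7: register job_A */8 -> active={job_A:*/8, job_B:*/6, job_C:*/18}
Op 8: register job_C */16 -> active={job_A:*/8, job_B:*/6, job_C:*/16}
Op 9: register job_D */19 -> active={job_A:*/8, job_B:*/6, job_C:*/16, job_D:*/19}
Op 10: register job_D */5 -> active={job_A:*/8, job_B:*/6, job_C:*/16, job_D:*/5}
  job_A: interval 8, next fire after T=34 is 40
  job_B: interval 6, next fire after T=34 is 36
  job_C: interval 16, next fire after T=34 is 48
  job_D: interval 5, next fire after T=34 is 35
Earliest = 35, winner (lex tiebreak) = job_D

Answer: job_D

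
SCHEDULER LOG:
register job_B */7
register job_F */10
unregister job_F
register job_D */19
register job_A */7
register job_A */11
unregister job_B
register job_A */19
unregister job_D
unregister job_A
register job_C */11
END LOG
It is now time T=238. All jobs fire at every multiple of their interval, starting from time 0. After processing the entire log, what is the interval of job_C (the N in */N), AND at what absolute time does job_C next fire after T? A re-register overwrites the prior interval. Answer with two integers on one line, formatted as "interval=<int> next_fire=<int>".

Op 1: register job_B */7 -> active={job_B:*/7}
Op 2: register job_F */10 -> active={job_B:*/7, job_F:*/10}
Op 3: unregister job_F -> active={job_B:*/7}
Op 4: register job_D */19 -> active={job_B:*/7, job_D:*/19}
Op 5: register job_A */7 -> active={job_A:*/7, job_B:*/7, job_D:*/19}
Op 6: register job_A */11 -> active={job_A:*/11, job_B:*/7, job_D:*/19}
Op 7: unregister job_B -> active={job_A:*/11, job_D:*/19}
Op 8: register job_A */19 -> active={job_A:*/19, job_D:*/19}
Op 9: unregister job_D -> active={job_A:*/19}
Op 10: unregister job_A -> active={}
Op 11: register job_C */11 -> active={job_C:*/11}
Final interval of job_C = 11
Next fire of job_C after T=238: (238//11+1)*11 = 242

Answer: interval=11 next_fire=242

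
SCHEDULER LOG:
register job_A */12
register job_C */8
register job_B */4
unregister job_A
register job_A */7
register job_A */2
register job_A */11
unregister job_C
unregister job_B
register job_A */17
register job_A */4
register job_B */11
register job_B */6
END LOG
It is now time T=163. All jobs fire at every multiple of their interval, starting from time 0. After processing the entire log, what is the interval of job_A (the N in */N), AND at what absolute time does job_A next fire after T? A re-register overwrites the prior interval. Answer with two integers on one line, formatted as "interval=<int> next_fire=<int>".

Op 1: register job_A */12 -> active={job_A:*/12}
Op 2: register job_C */8 -> active={job_A:*/12, job_C:*/8}
Op 3: register job_B */4 -> active={job_A:*/12, job_B:*/4, job_C:*/8}
Op 4: unregister job_A -> active={job_B:*/4, job_C:*/8}
Op 5: register job_A */7 -> active={job_A:*/7, job_B:*/4, job_C:*/8}
Op 6: register job_A */2 -> active={job_A:*/2, job_B:*/4, job_C:*/8}
Op 7: register job_A */11 -> active={job_A:*/11, job_B:*/4, job_C:*/8}
Op 8: unregister job_C -> active={job_A:*/11, job_B:*/4}
Op 9: unregister job_B -> active={job_A:*/11}
Op 10: register job_A */17 -> active={job_A:*/17}
Op 11: register job_A */4 -> active={job_A:*/4}
Op 12: register job_B */11 -> active={job_A:*/4, job_B:*/11}
Op 13: register job_B */6 -> active={job_A:*/4, job_B:*/6}
Final interval of job_A = 4
Next fire of job_A after T=163: (163//4+1)*4 = 164

Answer: interval=4 next_fire=164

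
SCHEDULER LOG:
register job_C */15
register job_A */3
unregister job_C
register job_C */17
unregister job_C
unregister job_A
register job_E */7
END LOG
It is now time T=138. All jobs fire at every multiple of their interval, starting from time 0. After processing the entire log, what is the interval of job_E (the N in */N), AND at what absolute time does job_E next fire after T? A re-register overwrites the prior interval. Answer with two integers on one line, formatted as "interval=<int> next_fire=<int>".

Op 1: register job_C */15 -> active={job_C:*/15}
Op 2: register job_A */3 -> active={job_A:*/3, job_C:*/15}
Op 3: unregister job_C -> active={job_A:*/3}
Op 4: register job_C */17 -> active={job_A:*/3, job_C:*/17}
Op 5: unregister job_C -> active={job_A:*/3}
Op 6: unregister job_A -> active={}
Op 7: register job_E */7 -> active={job_E:*/7}
Final interval of job_E = 7
Next fire of job_E after T=138: (138//7+1)*7 = 140

Answer: interval=7 next_fire=140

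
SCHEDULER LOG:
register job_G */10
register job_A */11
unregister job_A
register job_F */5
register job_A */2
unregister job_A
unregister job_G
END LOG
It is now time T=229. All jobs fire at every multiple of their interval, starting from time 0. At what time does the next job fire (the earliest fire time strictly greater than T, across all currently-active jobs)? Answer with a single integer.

Answer: 230

Derivation:
Op 1: register job_G */10 -> active={job_G:*/10}
Op 2: register job_A */11 -> active={job_A:*/11, job_G:*/10}
Op 3: unregister job_A -> active={job_G:*/10}
Op 4: register job_F */5 -> active={job_F:*/5, job_G:*/10}
Op 5: register job_A */2 -> active={job_A:*/2, job_F:*/5, job_G:*/10}
Op 6: unregister job_A -> active={job_F:*/5, job_G:*/10}
Op 7: unregister job_G -> active={job_F:*/5}
  job_F: interval 5, next fire after T=229 is 230
Earliest fire time = 230 (job job_F)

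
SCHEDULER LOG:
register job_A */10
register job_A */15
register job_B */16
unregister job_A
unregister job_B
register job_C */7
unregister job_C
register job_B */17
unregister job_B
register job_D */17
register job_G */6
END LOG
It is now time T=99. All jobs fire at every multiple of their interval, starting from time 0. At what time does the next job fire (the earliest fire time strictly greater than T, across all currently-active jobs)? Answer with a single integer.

Answer: 102

Derivation:
Op 1: register job_A */10 -> active={job_A:*/10}
Op 2: register job_A */15 -> active={job_A:*/15}
Op 3: register job_B */16 -> active={job_A:*/15, job_B:*/16}
Op 4: unregister job_A -> active={job_B:*/16}
Op 5: unregister job_B -> active={}
Op 6: register job_C */7 -> active={job_C:*/7}
Op 7: unregister job_C -> active={}
Op 8: register job_B */17 -> active={job_B:*/17}
Op 9: unregister job_B -> active={}
Op 10: register job_D */17 -> active={job_D:*/17}
Op 11: register job_G */6 -> active={job_D:*/17, job_G:*/6}
  job_D: interval 17, next fire after T=99 is 102
  job_G: interval 6, next fire after T=99 is 102
Earliest fire time = 102 (job job_D)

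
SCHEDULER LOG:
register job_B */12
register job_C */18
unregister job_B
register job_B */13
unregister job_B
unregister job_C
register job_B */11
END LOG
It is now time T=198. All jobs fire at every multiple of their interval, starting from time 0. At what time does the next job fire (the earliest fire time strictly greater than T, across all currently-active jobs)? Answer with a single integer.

Answer: 209

Derivation:
Op 1: register job_B */12 -> active={job_B:*/12}
Op 2: register job_C */18 -> active={job_B:*/12, job_C:*/18}
Op 3: unregister job_B -> active={job_C:*/18}
Op 4: register job_B */13 -> active={job_B:*/13, job_C:*/18}
Op 5: unregister job_B -> active={job_C:*/18}
Op 6: unregister job_C -> active={}
Op 7: register job_B */11 -> active={job_B:*/11}
  job_B: interval 11, next fire after T=198 is 209
Earliest fire time = 209 (job job_B)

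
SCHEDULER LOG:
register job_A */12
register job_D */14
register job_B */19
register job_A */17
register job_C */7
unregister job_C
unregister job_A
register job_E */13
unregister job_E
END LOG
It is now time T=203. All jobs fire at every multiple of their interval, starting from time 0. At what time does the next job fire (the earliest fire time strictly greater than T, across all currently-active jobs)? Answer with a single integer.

Op 1: register job_A */12 -> active={job_A:*/12}
Op 2: register job_D */14 -> active={job_A:*/12, job_D:*/14}
Op 3: register job_B */19 -> active={job_A:*/12, job_B:*/19, job_D:*/14}
Op 4: register job_A */17 -> active={job_A:*/17, job_B:*/19, job_D:*/14}
Op 5: register job_C */7 -> active={job_A:*/17, job_B:*/19, job_C:*/7, job_D:*/14}
Op 6: unregister job_C -> active={job_A:*/17, job_B:*/19, job_D:*/14}
Op 7: unregister job_A -> active={job_B:*/19, job_D:*/14}
Op 8: register job_E */13 -> active={job_B:*/19, job_D:*/14, job_E:*/13}
Op 9: unregister job_E -> active={job_B:*/19, job_D:*/14}
  job_B: interval 19, next fire after T=203 is 209
  job_D: interval 14, next fire after T=203 is 210
Earliest fire time = 209 (job job_B)

Answer: 209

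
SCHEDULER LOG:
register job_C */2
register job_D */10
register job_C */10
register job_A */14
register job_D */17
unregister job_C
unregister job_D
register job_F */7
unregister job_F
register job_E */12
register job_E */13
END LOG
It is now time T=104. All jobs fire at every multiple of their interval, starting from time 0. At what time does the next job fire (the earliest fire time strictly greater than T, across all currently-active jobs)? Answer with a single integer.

Answer: 112

Derivation:
Op 1: register job_C */2 -> active={job_C:*/2}
Op 2: register job_D */10 -> active={job_C:*/2, job_D:*/10}
Op 3: register job_C */10 -> active={job_C:*/10, job_D:*/10}
Op 4: register job_A */14 -> active={job_A:*/14, job_C:*/10, job_D:*/10}
Op 5: register job_D */17 -> active={job_A:*/14, job_C:*/10, job_D:*/17}
Op 6: unregister job_C -> active={job_A:*/14, job_D:*/17}
Op 7: unregister job_D -> active={job_A:*/14}
Op 8: register job_F */7 -> active={job_A:*/14, job_F:*/7}
Op 9: unregister job_F -> active={job_A:*/14}
Op 10: register job_E */12 -> active={job_A:*/14, job_E:*/12}
Op 11: register job_E */13 -> active={job_A:*/14, job_E:*/13}
  job_A: interval 14, next fire after T=104 is 112
  job_E: interval 13, next fire after T=104 is 117
Earliest fire time = 112 (job job_A)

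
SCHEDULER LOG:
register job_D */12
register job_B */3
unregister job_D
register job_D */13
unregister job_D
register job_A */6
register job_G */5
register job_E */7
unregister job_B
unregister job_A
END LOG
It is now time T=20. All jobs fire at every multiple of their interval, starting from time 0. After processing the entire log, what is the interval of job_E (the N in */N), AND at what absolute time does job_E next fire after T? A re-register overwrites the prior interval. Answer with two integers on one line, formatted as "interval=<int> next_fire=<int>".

Op 1: register job_D */12 -> active={job_D:*/12}
Op 2: register job_B */3 -> active={job_B:*/3, job_D:*/12}
Op 3: unregister job_D -> active={job_B:*/3}
Op 4: register job_D */13 -> active={job_B:*/3, job_D:*/13}
Op 5: unregister job_D -> active={job_B:*/3}
Op 6: register job_A */6 -> active={job_A:*/6, job_B:*/3}
Op 7: register job_G */5 -> active={job_A:*/6, job_B:*/3, job_G:*/5}
Op 8: register job_E */7 -> active={job_A:*/6, job_B:*/3, job_E:*/7, job_G:*/5}
Op 9: unregister job_B -> active={job_A:*/6, job_E:*/7, job_G:*/5}
Op 10: unregister job_A -> active={job_E:*/7, job_G:*/5}
Final interval of job_E = 7
Next fire of job_E after T=20: (20//7+1)*7 = 21

Answer: interval=7 next_fire=21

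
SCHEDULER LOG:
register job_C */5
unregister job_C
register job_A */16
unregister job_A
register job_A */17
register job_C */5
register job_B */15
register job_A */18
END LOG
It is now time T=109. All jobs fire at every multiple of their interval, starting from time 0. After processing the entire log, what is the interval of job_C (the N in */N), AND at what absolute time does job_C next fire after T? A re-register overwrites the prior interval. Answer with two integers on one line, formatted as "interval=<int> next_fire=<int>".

Op 1: register job_C */5 -> active={job_C:*/5}
Op 2: unregister job_C -> active={}
Op 3: register job_A */16 -> active={job_A:*/16}
Op 4: unregister job_A -> active={}
Op 5: register job_A */17 -> active={job_A:*/17}
Op 6: register job_C */5 -> active={job_A:*/17, job_C:*/5}
Op 7: register job_B */15 -> active={job_A:*/17, job_B:*/15, job_C:*/5}
Op 8: register job_A */18 -> active={job_A:*/18, job_B:*/15, job_C:*/5}
Final interval of job_C = 5
Next fire of job_C after T=109: (109//5+1)*5 = 110

Answer: interval=5 next_fire=110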